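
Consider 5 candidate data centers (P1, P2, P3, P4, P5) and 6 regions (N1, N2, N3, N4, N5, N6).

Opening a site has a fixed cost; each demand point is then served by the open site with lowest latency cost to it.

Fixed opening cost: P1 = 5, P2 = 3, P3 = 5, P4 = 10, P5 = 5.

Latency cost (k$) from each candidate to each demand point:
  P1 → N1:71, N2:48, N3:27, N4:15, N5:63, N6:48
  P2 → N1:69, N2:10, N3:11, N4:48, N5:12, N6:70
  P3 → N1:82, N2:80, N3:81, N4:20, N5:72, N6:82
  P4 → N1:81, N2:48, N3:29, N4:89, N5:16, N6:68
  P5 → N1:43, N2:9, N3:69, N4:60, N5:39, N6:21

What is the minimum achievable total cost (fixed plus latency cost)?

Open {P1, P2, P5}: assign each demand point to its cheapest open site.
  N1→P5 43, N2→P5 9, N3→P2 11, N4→P1 15, N5→P2 12, N6→P5 21
  latency cost 111, fixed 13 → total 124.
Compare {P2, P3, P5}: latency cost 116 + fixed 13 = 129.
Compare {P1, P2, P3, P5}: latency cost 111 + fixed 18 = 129.
Compare {P1, P2, P4, P5}: latency cost 111 + fixed 23 = 134.
All other subsets cost ≥ 129. Minimum total cost: 124.

124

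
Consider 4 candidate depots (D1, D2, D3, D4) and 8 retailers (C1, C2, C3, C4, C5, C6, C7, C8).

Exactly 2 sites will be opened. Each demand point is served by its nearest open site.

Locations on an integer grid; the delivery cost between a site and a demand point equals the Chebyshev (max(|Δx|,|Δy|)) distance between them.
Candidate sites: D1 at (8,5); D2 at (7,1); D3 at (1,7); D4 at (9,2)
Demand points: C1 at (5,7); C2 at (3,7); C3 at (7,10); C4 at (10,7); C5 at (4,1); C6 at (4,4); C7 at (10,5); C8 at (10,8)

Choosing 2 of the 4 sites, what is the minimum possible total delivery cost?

Open {D1, D3}.
  C1→D1 3, C2→D3 2, C3→D1 5, C4→D1 2, C5→D1 4, C6→D3 3, C7→D1 2, C8→D1 3  ⇒ total 24.
Compare {D1, D2}: total 26.
Compare {D1, D4}: total 28.
No size-2 selection does better; minimum is 24.

24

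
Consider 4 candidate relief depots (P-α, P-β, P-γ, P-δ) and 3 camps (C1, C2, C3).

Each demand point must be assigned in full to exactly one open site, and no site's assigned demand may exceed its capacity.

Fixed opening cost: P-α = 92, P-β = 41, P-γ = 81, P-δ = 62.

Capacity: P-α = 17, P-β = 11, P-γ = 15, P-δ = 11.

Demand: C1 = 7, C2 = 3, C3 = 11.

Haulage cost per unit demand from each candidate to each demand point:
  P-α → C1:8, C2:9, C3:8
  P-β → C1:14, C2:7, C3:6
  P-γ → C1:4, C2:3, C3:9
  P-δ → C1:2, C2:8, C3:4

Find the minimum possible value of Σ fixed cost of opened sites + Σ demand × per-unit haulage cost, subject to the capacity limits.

Open {P-β, P-δ}; cheapest assignment that respects the capacities:
  P-β (cap 11, load 11): C3 — cost 11×6 = 66
  P-δ (cap 11, load 10): C1, C2 — cost 7×2 + 3×8 = 38
  Shipping 104, fixed 103 → total 207.
  Any other capacity-feasible assignment to {P-β, P-δ} ships for at least 104.
Compare {P-γ, P-δ}: its best feasible assignment gives total 224.
Compare {P-β, P-γ}: its best feasible assignment gives total 225.
Every other set of open sites that can feasibly serve all demand totals ≥ 224 even under its best assignment. Minimum: 207.

207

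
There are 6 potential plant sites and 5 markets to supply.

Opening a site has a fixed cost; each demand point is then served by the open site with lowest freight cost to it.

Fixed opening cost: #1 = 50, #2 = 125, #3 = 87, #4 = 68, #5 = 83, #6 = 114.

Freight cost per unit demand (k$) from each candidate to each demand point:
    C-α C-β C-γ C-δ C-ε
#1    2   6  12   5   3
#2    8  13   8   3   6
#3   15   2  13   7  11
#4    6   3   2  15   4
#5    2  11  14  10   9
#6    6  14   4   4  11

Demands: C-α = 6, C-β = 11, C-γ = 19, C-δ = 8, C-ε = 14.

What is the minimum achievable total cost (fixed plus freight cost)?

Open {#1, #4}: assign each demand point to its cheapest open site.
  C-α→#1 6×2=12, C-β→#4 11×3=33, C-γ→#4 19×2=38, C-δ→#1 8×5=40, C-ε→#1 14×3=42
  freight cost 165, fixed 118 → total 283.
Compare {#4}: freight cost 283 + fixed 68 = 351.
Compare {#1, #3, #4}: freight cost 154 + fixed 205 = 359.
Compare {#3, #4}: freight cost 208 + fixed 155 = 363.
All other subsets cost ≥ 351. Minimum total cost: 283.

283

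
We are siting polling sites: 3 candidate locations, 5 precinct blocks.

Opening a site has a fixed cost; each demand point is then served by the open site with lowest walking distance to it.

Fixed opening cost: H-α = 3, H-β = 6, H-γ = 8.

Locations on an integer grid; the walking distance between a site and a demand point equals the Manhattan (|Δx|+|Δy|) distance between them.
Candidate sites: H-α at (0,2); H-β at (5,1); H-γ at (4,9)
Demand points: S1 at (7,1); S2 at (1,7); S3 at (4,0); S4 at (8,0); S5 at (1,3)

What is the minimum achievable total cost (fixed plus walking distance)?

25

Open {H-α, H-β}: assign each demand point to its cheapest open site.
  S1→H-β 2, S2→H-α 6, S3→H-β 2, S4→H-β 4, S5→H-α 2
  walking distance 16, fixed 9 → total 25.
Compare {H-β}: walking distance 24 + fixed 6 = 30.
Compare {H-α, H-β, H-γ}: walking distance 15 + fixed 17 = 32.
Compare {H-β, H-γ}: walking distance 19 + fixed 14 = 33.
All other subsets cost ≥ 30. Minimum total cost: 25.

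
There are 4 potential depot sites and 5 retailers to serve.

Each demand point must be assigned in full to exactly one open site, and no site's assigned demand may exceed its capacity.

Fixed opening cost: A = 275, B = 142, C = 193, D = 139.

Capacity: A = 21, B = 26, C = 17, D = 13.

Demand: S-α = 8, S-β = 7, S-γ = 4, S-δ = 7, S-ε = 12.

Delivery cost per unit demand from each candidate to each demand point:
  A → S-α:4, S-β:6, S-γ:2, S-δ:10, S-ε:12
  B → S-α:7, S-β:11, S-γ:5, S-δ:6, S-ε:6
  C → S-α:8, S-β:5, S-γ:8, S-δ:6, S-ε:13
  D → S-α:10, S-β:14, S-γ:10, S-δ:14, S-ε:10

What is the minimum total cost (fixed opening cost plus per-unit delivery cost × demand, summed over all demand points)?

560

Open {B, C}; cheapest assignment that respects the capacities:
  B (cap 26, load 24): S-α, S-γ, S-ε — cost 8×7 + 4×5 + 12×6 = 148
  C (cap 17, load 14): S-β, S-δ — cost 7×5 + 7×6 = 77
  Shipping 225, fixed 335 → total 560.
  Any other capacity-feasible assignment to {B, C} ships for at least 225.
Compare {B, D}: its best feasible assignment gives total 592.
Compare {A, B}: its best feasible assignment gives total 613.
Every other set of open sites that can feasibly serve all demand totals ≥ 592 even under its best assignment. Minimum: 560.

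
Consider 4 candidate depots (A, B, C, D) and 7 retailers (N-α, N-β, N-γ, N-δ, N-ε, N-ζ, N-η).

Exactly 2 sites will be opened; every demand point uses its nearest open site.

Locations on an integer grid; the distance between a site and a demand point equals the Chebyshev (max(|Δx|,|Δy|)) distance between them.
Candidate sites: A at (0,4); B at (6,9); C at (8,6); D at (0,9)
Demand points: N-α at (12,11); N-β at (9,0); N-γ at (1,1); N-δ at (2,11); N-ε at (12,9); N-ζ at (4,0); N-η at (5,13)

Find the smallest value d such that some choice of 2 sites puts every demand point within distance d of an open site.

7

Open {A, C}.
  Farthest demand point is N-η at distance 7 (to C); all others are ≤ 7.
With {B, C} the worst case is 7.
With {C, D} the worst case is 7.
No size-2 selection achieves below 7.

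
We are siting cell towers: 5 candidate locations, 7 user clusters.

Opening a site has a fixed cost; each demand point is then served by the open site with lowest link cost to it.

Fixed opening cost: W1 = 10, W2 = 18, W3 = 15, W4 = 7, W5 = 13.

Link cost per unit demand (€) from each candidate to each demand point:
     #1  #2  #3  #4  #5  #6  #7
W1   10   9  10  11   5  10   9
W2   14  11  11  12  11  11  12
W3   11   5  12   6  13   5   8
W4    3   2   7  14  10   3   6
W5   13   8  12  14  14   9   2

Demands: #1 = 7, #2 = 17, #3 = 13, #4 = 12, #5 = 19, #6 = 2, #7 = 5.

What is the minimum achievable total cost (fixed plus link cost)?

374

Open {W1, W3, W4, W5}: assign each demand point to its cheapest open site.
  #1→W4 7×3=21, #2→W4 17×2=34, #3→W4 13×7=91, #4→W3 12×6=72, #5→W1 19×5=95, #6→W4 2×3=6, #7→W5 5×2=10
  link cost 329, fixed 45 → total 374.
Compare {W1, W3, W4}: link cost 349 + fixed 32 = 381.
Compare {W1, W2, W3, W4, W5}: link cost 329 + fixed 63 = 392.
Compare {W1, W2, W3, W4}: link cost 349 + fixed 50 = 399.
All other subsets cost ≥ 381. Minimum total cost: 374.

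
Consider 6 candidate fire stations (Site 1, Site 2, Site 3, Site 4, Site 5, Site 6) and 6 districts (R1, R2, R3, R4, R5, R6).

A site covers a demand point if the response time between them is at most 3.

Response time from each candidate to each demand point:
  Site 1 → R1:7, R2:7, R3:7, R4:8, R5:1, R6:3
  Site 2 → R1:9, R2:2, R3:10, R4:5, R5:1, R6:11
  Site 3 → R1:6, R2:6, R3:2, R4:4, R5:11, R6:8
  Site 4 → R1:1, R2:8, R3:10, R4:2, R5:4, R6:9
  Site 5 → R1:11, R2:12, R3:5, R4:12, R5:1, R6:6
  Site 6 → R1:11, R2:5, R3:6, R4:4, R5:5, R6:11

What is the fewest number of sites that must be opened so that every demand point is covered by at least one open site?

4

Coverage sets (demand points within 3 of each site):
  Site 1: {R5, R6}
  Site 2: {R2, R5}
  Site 3: {R3}
  Site 4: {R1, R4}
  Site 5: {R5}
  Site 6: {}
No 3 sites suffice: every size-3 union leaves at least one demand point uncovered.
But {Site 1, Site 2, Site 3, Site 4} covers everything, so the minimum is 4.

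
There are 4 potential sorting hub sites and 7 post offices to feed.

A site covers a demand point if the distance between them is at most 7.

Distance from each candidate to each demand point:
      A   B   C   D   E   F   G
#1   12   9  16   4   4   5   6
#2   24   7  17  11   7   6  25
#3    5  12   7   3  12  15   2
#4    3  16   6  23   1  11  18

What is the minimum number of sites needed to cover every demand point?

2

Coverage sets (demand points within 7 of each site):
  #1: {D, E, F, G}
  #2: {B, E, F}
  #3: {A, C, D, G}
  #4: {A, C, E}
No single site covers all 7 demand points.
But {#2, #3} covers everything, so the minimum is 2.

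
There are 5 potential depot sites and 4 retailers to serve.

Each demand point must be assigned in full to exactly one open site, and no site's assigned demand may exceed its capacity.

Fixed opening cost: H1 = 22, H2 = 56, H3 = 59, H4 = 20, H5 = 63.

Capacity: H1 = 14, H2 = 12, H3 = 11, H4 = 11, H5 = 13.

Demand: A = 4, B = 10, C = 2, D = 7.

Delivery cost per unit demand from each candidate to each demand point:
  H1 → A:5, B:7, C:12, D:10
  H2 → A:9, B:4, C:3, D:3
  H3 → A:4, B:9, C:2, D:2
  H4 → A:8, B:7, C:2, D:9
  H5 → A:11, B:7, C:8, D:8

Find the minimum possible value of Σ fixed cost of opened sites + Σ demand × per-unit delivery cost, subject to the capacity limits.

Open {H1, H3}; cheapest assignment that respects the capacities:
  H1 (cap 14, load 14): A, B — cost 4×5 + 10×7 = 90
  H3 (cap 11, load 9): C, D — cost 2×2 + 7×2 = 18
  Shipping 108, fixed 81 → total 189.
  Any other capacity-feasible assignment to {H1, H3} ships for at least 108.
Compare {H2, H3}: its best feasible assignment gives total 191.
Compare {H1, H2}: its best feasible assignment gives total 195.
Every other set of open sites that can feasibly serve all demand totals ≥ 191 even under its best assignment. Minimum: 189.

189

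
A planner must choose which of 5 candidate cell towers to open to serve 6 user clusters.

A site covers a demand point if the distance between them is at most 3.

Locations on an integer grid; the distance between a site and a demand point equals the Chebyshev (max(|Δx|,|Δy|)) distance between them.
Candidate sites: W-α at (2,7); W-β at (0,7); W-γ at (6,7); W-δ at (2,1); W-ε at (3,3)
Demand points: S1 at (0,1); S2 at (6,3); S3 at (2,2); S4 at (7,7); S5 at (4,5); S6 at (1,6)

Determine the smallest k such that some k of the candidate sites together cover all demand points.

2

Coverage sets (demand points within 3 of each site):
  W-α: {S5, S6}
  W-β: {S6}
  W-γ: {S4, S5}
  W-δ: {S1, S3}
  W-ε: {S1, S2, S3, S5, S6}
No single site covers all 6 demand points.
But {W-γ, W-ε} covers everything, so the minimum is 2.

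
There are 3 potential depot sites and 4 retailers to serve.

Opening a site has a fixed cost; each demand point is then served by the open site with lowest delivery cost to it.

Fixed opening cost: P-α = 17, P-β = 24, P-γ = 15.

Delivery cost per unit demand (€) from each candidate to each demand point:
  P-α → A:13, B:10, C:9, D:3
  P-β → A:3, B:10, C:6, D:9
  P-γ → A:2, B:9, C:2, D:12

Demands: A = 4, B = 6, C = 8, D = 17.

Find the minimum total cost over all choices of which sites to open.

161

Open {P-α, P-γ}: assign each demand point to its cheapest open site.
  A→P-γ 4×2=8, B→P-γ 6×9=54, C→P-γ 8×2=16, D→P-α 17×3=51
  delivery cost 129, fixed 32 → total 161.
Compare {P-α, P-β, P-γ}: delivery cost 129 + fixed 56 = 185.
Compare {P-α, P-β}: delivery cost 171 + fixed 41 = 212.
Compare {P-α}: delivery cost 235 + fixed 17 = 252.
All other subsets cost ≥ 185. Minimum total cost: 161.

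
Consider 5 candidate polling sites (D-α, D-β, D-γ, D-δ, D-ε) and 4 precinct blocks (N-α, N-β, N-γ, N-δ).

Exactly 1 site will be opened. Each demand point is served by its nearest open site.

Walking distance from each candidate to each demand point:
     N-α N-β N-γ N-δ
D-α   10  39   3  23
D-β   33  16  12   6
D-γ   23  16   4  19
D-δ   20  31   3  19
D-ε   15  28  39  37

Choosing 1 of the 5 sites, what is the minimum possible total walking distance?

Open {D-γ}.
  N-α→D-γ 23, N-β→D-γ 16, N-γ→D-γ 4, N-δ→D-γ 19  ⇒ total 62.
Compare {D-β}: total 67.
Compare {D-δ}: total 73.
No size-1 selection does better; minimum is 62.

62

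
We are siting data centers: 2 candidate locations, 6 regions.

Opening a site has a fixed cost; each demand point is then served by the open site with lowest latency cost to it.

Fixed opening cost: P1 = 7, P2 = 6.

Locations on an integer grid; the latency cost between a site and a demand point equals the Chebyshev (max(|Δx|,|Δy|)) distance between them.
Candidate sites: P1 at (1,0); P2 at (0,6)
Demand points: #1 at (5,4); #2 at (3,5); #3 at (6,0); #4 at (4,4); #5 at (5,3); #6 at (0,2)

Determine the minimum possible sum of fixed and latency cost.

31

Open {P1}: assign each demand point to its cheapest open site.
  #1→P1 4, #2→P1 5, #3→P1 5, #4→P1 4, #5→P1 4, #6→P1 2
  latency cost 24, fixed 7 → total 31.
Compare {P2}: latency cost 27 + fixed 6 = 33.
Compare {P1, P2}: latency cost 22 + fixed 13 = 35.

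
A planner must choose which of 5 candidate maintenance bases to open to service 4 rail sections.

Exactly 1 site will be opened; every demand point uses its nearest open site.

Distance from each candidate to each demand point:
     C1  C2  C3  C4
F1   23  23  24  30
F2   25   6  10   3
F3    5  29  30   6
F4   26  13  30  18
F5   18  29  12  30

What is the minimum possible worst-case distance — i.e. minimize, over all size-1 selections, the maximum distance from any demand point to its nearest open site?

Open {F2}.
  Farthest demand point is C1 at distance 25 (to F2); all others are ≤ 25.
With {F1} the worst case is 30.
With {F3} the worst case is 30.
No size-1 selection achieves below 25.

25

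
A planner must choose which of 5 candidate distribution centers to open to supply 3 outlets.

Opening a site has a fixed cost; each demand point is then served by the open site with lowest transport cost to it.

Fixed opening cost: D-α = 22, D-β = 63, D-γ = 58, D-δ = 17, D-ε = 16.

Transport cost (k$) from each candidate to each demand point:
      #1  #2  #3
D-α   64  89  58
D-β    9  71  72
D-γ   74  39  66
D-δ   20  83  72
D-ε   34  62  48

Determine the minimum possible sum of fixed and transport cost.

160

Open {D-ε}: assign each demand point to its cheapest open site.
  #1→D-ε 34, #2→D-ε 62, #3→D-ε 48
  transport cost 144, fixed 16 → total 160.
Compare {D-δ, D-ε}: transport cost 130 + fixed 33 = 163.
Compare {D-α, D-ε}: transport cost 144 + fixed 38 = 182.
Compare {D-α, D-δ, D-ε}: transport cost 130 + fixed 55 = 185.
All other subsets cost ≥ 163. Minimum total cost: 160.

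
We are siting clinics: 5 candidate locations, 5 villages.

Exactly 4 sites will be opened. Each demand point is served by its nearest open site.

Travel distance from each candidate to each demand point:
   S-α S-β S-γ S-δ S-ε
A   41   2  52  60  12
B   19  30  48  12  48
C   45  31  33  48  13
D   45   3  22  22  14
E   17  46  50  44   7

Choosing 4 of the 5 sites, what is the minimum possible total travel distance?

Open {A, B, D, E}.
  S-α→E 17, S-β→A 2, S-γ→D 22, S-δ→B 12, S-ε→E 7  ⇒ total 60.
Compare {B, C, D, E}: total 61.
Compare {A, B, C, D}: total 67.
No size-4 selection does better; minimum is 60.

60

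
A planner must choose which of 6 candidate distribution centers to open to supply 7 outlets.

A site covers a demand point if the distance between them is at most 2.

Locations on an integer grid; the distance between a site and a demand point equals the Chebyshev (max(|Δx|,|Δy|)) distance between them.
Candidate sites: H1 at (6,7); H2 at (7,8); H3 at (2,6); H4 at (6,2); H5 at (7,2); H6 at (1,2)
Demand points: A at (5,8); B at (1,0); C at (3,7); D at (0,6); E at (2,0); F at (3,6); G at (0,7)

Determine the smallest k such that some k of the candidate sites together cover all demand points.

3

Coverage sets (demand points within 2 of each site):
  H1: {A}
  H2: {A}
  H3: {C, D, F, G}
  H4: {}
  H5: {}
  H6: {B, E}
No 2 sites suffice: every size-2 union leaves at least one demand point uncovered.
But {H1, H3, H6} covers everything, so the minimum is 3.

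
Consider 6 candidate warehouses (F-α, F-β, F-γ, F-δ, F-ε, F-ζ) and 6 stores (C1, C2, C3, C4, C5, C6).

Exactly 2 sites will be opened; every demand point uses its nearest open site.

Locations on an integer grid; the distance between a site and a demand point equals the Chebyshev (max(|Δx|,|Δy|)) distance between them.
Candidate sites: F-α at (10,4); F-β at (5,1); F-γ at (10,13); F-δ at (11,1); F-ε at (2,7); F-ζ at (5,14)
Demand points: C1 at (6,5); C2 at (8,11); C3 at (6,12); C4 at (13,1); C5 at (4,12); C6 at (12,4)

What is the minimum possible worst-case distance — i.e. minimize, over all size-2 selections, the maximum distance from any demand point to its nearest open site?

4

Open {F-α, F-ζ}.
  Farthest demand point is C1 at distance 4 (to F-α); all others are ≤ 4.
With {F-δ, F-ζ} the worst case is 5.
With {F-α, F-γ} the worst case is 6.
No size-2 selection achieves below 4.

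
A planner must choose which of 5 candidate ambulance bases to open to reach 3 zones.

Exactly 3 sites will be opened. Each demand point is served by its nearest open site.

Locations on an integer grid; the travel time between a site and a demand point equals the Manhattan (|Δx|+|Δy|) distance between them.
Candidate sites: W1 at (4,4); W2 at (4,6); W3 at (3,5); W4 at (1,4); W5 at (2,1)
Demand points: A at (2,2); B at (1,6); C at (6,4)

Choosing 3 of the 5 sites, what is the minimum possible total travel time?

Open {W1, W4, W5}.
  A→W5 1, B→W4 2, C→W1 2  ⇒ total 5.
Compare {W1, W2, W5}: total 6.
Compare {W1, W3, W5}: total 6.
No size-3 selection does better; minimum is 5.

5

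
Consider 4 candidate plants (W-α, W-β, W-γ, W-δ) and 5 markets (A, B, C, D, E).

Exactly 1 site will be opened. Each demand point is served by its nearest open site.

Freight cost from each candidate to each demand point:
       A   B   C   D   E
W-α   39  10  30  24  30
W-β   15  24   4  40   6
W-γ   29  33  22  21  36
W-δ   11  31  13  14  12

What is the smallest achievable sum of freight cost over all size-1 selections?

Open {W-δ}.
  A→W-δ 11, B→W-δ 31, C→W-δ 13, D→W-δ 14, E→W-δ 12  ⇒ total 81.
Compare {W-β}: total 89.
Compare {W-α}: total 133.
No size-1 selection does better; minimum is 81.

81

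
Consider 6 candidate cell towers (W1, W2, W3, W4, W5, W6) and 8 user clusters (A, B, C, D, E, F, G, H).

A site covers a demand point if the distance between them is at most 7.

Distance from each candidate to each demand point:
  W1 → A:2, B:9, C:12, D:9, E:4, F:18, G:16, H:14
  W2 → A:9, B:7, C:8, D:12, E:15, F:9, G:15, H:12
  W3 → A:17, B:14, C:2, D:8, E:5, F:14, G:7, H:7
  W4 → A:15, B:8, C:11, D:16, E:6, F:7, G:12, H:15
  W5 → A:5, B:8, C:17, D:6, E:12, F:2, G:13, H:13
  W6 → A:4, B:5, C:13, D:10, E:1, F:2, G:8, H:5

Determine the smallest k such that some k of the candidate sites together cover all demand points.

3

Coverage sets (demand points within 7 of each site):
  W1: {A, E}
  W2: {B}
  W3: {C, E, G, H}
  W4: {E, F}
  W5: {A, D, F}
  W6: {A, B, E, F, H}
No 2 sites suffice: every size-2 union leaves at least one demand point uncovered.
But {W2, W3, W5} covers everything, so the minimum is 3.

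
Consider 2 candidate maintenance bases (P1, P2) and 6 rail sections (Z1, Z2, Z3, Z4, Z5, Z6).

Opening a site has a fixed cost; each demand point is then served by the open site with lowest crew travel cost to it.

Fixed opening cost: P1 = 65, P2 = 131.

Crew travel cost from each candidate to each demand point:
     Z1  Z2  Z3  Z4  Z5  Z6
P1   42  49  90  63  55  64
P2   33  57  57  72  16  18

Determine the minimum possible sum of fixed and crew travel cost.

Open {P2}: assign each demand point to its cheapest open site.
  Z1→P2 33, Z2→P2 57, Z3→P2 57, Z4→P2 72, Z5→P2 16, Z6→P2 18
  crew travel cost 253, fixed 131 → total 384.
Compare {P1}: crew travel cost 363 + fixed 65 = 428.
Compare {P1, P2}: crew travel cost 236 + fixed 196 = 432.

384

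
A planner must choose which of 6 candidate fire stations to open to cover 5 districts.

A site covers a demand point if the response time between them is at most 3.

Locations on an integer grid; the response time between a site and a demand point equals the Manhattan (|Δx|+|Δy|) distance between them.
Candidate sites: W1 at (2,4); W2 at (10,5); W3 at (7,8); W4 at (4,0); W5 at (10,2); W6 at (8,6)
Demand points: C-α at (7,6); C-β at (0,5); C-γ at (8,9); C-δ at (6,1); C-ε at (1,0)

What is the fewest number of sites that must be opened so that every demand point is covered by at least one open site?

Coverage sets (demand points within 3 of each site):
  W1: {C-β}
  W2: {}
  W3: {C-α, C-γ}
  W4: {C-δ, C-ε}
  W5: {}
  W6: {C-α, C-γ}
No 2 sites suffice: every size-2 union leaves at least one demand point uncovered.
But {W1, W3, W4} covers everything, so the minimum is 3.

3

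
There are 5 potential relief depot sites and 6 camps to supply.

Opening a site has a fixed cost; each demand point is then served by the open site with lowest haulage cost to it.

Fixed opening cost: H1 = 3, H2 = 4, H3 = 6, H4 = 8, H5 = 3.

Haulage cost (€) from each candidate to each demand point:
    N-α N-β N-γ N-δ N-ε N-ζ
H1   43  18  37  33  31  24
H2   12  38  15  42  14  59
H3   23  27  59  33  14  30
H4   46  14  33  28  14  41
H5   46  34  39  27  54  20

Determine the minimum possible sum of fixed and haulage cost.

116

Open {H1, H2, H5}: assign each demand point to its cheapest open site.
  N-α→H2 12, N-β→H1 18, N-γ→H2 15, N-δ→H5 27, N-ε→H2 14, N-ζ→H5 20
  haulage cost 106, fixed 10 → total 116.
Compare {H2, H4, H5}: haulage cost 102 + fixed 15 = 117.
Compare {H1, H2, H4, H5}: haulage cost 102 + fixed 18 = 120.
Compare {H1, H2, H4}: haulage cost 107 + fixed 15 = 122.
All other subsets cost ≥ 117. Minimum total cost: 116.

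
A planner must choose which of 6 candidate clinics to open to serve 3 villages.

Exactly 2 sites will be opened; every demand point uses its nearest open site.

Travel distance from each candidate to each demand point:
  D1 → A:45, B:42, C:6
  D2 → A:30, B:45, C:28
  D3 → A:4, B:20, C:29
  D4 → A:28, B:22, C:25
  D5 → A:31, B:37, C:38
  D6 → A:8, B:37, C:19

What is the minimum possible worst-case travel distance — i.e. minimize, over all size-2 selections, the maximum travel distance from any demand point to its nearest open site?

20

Open {D1, D3}.
  Farthest demand point is B at travel distance 20 (to D3); all others are ≤ 20.
With {D3, D6} the worst case is 20.
With {D4, D6} the worst case is 22.
No size-2 selection achieves below 20.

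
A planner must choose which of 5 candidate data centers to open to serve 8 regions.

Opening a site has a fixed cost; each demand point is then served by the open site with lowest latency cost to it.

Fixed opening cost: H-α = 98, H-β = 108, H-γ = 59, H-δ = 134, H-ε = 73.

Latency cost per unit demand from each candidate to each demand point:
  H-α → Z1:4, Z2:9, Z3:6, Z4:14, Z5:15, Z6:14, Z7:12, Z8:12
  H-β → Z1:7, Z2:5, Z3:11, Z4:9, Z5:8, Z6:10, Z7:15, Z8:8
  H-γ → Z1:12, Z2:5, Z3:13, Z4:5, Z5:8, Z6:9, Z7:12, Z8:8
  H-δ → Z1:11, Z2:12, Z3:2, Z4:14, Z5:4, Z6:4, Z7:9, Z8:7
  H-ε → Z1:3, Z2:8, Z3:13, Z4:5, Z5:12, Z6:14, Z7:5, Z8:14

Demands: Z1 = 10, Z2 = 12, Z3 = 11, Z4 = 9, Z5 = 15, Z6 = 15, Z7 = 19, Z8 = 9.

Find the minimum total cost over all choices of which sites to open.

678

Open {H-δ, H-ε}: assign each demand point to its cheapest open site.
  Z1→H-ε 10×3=30, Z2→H-ε 12×8=96, Z3→H-δ 11×2=22, Z4→H-ε 9×5=45, Z5→H-δ 15×4=60, Z6→H-δ 15×4=60, Z7→H-ε 19×5=95, Z8→H-δ 9×7=63
  latency cost 471, fixed 207 → total 678.
Compare {H-γ, H-δ, H-ε}: latency cost 435 + fixed 266 = 701.
Compare {H-β, H-δ, H-ε}: latency cost 435 + fixed 315 = 750.
Compare {H-α, H-δ, H-ε}: latency cost 471 + fixed 305 = 776.
All other subsets cost ≥ 701. Minimum total cost: 678.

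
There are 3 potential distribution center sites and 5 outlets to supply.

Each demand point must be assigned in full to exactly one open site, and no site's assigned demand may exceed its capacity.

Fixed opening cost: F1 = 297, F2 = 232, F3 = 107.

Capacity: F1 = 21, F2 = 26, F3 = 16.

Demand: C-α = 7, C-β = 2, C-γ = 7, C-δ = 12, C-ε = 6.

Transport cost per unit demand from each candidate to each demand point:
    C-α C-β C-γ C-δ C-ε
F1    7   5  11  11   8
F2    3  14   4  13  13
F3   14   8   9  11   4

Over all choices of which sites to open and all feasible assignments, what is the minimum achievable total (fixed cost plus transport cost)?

Open {F2, F3}; cheapest assignment that respects the capacities:
  F2 (cap 26, load 26): C-α, C-γ, C-δ — cost 7×3 + 7×4 + 12×13 = 205
  F3 (cap 16, load 8): C-β, C-ε — cost 2×8 + 6×4 = 40
  Shipping 245, fixed 339 → total 584.
  Any other capacity-feasible assignment to {F2, F3} ships for at least 245.
Compare {F1, F3}: its best feasible assignment gives total 682.
Compare {F1, F2}: its best feasible assignment gives total 768.
Every other set of open sites that can feasibly serve all demand totals ≥ 682 even under its best assignment. Minimum: 584.

584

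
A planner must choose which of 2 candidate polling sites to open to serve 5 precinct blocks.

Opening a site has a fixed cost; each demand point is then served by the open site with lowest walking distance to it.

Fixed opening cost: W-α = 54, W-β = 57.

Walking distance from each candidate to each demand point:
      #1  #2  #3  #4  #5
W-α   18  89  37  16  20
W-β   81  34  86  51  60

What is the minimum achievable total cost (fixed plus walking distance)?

Open {W-α}: assign each demand point to its cheapest open site.
  #1→W-α 18, #2→W-α 89, #3→W-α 37, #4→W-α 16, #5→W-α 20
  walking distance 180, fixed 54 → total 234.
Compare {W-α, W-β}: walking distance 125 + fixed 111 = 236.
Compare {W-β}: walking distance 312 + fixed 57 = 369.

234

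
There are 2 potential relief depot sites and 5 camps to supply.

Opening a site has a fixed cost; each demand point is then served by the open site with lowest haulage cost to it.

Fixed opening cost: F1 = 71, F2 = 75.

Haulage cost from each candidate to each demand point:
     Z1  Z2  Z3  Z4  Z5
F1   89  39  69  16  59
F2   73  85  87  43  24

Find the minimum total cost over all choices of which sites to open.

Open {F1}: assign each demand point to its cheapest open site.
  Z1→F1 89, Z2→F1 39, Z3→F1 69, Z4→F1 16, Z5→F1 59
  haulage cost 272, fixed 71 → total 343.
Compare {F1, F2}: haulage cost 221 + fixed 146 = 367.
Compare {F2}: haulage cost 312 + fixed 75 = 387.

343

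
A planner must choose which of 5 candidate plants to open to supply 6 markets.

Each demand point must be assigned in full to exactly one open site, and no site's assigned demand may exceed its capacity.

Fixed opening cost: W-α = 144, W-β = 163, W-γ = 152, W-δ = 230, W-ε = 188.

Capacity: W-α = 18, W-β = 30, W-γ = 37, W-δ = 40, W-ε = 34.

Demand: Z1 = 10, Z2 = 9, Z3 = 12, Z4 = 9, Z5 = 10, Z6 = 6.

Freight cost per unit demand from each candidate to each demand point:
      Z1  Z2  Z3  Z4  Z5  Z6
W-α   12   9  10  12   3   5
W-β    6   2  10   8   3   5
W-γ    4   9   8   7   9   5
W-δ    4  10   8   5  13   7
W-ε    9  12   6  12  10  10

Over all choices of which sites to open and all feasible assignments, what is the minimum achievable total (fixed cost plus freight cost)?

592

Open {W-β, W-γ}; cheapest assignment that respects the capacities:
  W-β (cap 30, load 25): Z2, Z5, Z6 — cost 9×2 + 10×3 + 6×5 = 78
  W-γ (cap 37, load 31): Z1, Z3, Z4 — cost 10×4 + 12×8 + 9×7 = 199
  Shipping 277, fixed 315 → total 592.
  Any other capacity-feasible assignment to {W-β, W-γ} ships for at least 277.
Compare {W-β, W-δ}: its best feasible assignment gives total 652.
Compare {W-β, W-ε}: its best feasible assignment gives total 693.
Every other set of open sites that can feasibly serve all demand totals ≥ 652 even under its best assignment. Minimum: 592.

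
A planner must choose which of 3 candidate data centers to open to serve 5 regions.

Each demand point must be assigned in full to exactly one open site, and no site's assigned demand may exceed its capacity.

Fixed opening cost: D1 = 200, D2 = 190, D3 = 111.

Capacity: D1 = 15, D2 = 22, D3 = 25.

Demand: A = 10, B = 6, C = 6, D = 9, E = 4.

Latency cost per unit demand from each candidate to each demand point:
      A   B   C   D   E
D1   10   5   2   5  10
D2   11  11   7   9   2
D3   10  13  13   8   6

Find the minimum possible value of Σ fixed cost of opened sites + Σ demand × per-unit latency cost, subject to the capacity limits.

Open {D1, D3}; cheapest assignment that respects the capacities:
  D1 (cap 15, load 12): B, C — cost 6×5 + 6×2 = 42
  D3 (cap 25, load 23): A, D, E — cost 10×10 + 9×8 + 4×6 = 196
  Shipping 238, fixed 311 → total 549.
  Any other capacity-feasible assignment to {D1, D3} ships for at least 238.
Compare {D2, D3}: its best feasible assignment gives total 589.
Compare {D1, D2}: its best feasible assignment gives total 625.
Every other set of open sites that can feasibly serve all demand totals ≥ 589 even under its best assignment. Minimum: 549.

549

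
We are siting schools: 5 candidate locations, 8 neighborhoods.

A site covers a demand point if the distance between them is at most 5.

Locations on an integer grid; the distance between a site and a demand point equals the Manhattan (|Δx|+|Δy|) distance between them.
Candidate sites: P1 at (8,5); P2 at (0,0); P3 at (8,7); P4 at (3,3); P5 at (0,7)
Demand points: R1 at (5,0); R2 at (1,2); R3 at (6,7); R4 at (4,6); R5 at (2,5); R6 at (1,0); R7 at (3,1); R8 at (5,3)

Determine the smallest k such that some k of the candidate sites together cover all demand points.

2

Coverage sets (demand points within 5 of each site):
  P1: {R3, R4, R8}
  P2: {R1, R2, R6, R7}
  P3: {R3, R4}
  P4: {R1, R2, R4, R5, R6, R7, R8}
  P5: {R4, R5}
No single site covers all 8 demand points.
But {P1, P4} covers everything, so the minimum is 2.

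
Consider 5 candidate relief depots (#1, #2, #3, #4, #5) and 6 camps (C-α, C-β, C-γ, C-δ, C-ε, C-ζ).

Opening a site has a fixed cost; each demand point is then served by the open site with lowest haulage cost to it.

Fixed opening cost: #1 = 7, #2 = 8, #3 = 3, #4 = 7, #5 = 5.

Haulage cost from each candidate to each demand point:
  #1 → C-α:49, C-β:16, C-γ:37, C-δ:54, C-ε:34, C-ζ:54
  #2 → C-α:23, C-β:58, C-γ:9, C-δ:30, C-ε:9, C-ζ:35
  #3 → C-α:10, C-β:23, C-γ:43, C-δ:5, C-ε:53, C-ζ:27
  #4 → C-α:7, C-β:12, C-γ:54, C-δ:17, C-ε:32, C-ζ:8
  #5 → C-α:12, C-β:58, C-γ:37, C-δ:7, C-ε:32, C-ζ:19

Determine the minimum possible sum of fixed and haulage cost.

Open {#2, #3, #4}: assign each demand point to its cheapest open site.
  C-α→#4 7, C-β→#4 12, C-γ→#2 9, C-δ→#3 5, C-ε→#2 9, C-ζ→#4 8
  haulage cost 50, fixed 18 → total 68.
Compare {#2, #4, #5}: haulage cost 52 + fixed 20 = 72.
Compare {#2, #3, #4, #5}: haulage cost 50 + fixed 23 = 73.
Compare {#1, #2, #3, #4}: haulage cost 50 + fixed 25 = 75.
All other subsets cost ≥ 72. Minimum total cost: 68.

68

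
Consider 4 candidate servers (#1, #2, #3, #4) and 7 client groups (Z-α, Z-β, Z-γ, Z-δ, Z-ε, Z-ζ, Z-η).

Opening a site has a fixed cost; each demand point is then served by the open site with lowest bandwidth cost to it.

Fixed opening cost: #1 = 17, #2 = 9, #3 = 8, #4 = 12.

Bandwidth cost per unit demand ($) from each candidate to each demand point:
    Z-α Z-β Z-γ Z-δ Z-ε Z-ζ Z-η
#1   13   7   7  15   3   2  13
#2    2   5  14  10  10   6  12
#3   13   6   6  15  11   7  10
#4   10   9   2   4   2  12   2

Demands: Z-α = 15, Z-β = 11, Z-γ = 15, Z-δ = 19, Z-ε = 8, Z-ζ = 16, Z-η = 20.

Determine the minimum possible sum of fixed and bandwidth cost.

317

Open {#1, #2, #4}: assign each demand point to its cheapest open site.
  Z-α→#2 15×2=30, Z-β→#2 11×5=55, Z-γ→#4 15×2=30, Z-δ→#4 19×4=76, Z-ε→#4 8×2=16, Z-ζ→#1 16×2=32, Z-η→#4 20×2=40
  bandwidth cost 279, fixed 38 → total 317.
Compare {#1, #2, #3, #4}: bandwidth cost 279 + fixed 46 = 325.
Compare {#2, #4}: bandwidth cost 343 + fixed 21 = 364.
Compare {#2, #3, #4}: bandwidth cost 343 + fixed 29 = 372.
All other subsets cost ≥ 325. Minimum total cost: 317.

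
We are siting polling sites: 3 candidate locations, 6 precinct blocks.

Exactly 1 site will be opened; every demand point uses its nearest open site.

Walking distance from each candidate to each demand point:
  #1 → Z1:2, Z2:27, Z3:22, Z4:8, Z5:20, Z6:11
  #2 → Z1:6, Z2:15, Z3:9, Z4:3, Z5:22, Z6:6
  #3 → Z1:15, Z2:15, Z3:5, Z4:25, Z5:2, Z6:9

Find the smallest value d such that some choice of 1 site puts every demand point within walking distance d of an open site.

22

Open {#2}.
  Farthest demand point is Z5 at walking distance 22 (to #2); all others are ≤ 22.
With {#3} the worst case is 25.
With {#1} the worst case is 27.
No size-1 selection achieves below 22.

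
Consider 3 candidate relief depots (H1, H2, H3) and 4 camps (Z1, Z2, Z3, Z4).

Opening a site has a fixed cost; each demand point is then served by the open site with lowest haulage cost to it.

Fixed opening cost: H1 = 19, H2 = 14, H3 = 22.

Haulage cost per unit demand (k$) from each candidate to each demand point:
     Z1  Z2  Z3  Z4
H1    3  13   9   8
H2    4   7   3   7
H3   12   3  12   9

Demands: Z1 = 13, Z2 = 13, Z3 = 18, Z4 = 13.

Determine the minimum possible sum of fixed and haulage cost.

272

Open {H2, H3}: assign each demand point to its cheapest open site.
  Z1→H2 13×4=52, Z2→H3 13×3=39, Z3→H2 18×3=54, Z4→H2 13×7=91
  haulage cost 236, fixed 36 → total 272.
Compare {H1, H2, H3}: haulage cost 223 + fixed 55 = 278.
Compare {H2}: haulage cost 288 + fixed 14 = 302.
Compare {H1, H2}: haulage cost 275 + fixed 33 = 308.
All other subsets cost ≥ 278. Minimum total cost: 272.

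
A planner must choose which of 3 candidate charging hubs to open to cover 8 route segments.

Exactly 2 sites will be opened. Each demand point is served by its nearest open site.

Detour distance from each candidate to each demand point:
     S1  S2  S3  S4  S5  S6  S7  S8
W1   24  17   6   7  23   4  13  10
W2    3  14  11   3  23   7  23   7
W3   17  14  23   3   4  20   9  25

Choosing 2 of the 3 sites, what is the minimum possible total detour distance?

58

Open {W2, W3}.
  S1→W2 3, S2→W2 14, S3→W2 11, S4→W2 3, S5→W3 4, S6→W2 7, S7→W3 9, S8→W2 7  ⇒ total 58.
Compare {W1, W3}: total 67.
Compare {W1, W2}: total 73.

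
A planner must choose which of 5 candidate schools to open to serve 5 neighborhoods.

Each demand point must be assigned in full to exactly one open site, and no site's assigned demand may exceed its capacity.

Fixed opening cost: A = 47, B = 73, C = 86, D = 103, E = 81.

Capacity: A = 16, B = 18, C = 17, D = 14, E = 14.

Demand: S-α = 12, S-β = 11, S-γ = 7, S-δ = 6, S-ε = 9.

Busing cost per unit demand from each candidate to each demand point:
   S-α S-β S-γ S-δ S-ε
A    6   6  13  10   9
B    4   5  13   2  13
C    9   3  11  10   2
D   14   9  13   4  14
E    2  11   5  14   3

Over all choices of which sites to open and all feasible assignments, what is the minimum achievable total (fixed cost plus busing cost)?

426

Open {B, C, E}; cheapest assignment that respects the capacities:
  B (cap 18, load 17): S-β, S-δ — cost 11×5 + 6×2 = 67
  C (cap 17, load 16): S-γ, S-ε — cost 7×11 + 9×2 = 95
  E (cap 14, load 12): S-α — cost 12×2 = 24
  Shipping 186, fixed 240 → total 426.
  Any other capacity-feasible assignment to {B, C, E} ships for at least 186.
Compare {A, B, C}: its best feasible assignment gives total 427.
Compare {A, B, E}: its best feasible assignment gives total 464.
Every other set of open sites that can feasibly serve all demand totals ≥ 427 even under its best assignment. Minimum: 426.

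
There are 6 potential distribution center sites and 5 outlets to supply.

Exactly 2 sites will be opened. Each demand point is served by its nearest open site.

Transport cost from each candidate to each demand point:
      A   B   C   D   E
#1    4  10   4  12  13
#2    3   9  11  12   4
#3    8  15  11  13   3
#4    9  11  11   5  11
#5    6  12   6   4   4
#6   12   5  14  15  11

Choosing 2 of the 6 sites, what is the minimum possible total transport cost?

Open {#5, #6}.
  A→#5 6, B→#6 5, C→#5 6, D→#5 4, E→#5 4  ⇒ total 25.
Compare {#1, #5}: total 26.
Compare {#2, #5}: total 26.
No size-2 selection does better; minimum is 25.

25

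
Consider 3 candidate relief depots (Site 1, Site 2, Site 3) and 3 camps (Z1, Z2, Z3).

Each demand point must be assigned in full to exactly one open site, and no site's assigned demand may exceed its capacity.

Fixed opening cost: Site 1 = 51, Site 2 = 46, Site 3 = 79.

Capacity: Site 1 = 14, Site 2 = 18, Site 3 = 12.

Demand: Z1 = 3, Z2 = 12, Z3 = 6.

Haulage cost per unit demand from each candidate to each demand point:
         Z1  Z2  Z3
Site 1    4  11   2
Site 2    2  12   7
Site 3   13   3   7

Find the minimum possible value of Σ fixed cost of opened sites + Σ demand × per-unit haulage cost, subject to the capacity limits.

190

Open {Site 1, Site 3}; cheapest assignment that respects the capacities:
  Site 1 (cap 14, load 9): Z1, Z3 — cost 3×4 + 6×2 = 24
  Site 3 (cap 12, load 12): Z2 — cost 12×3 = 36
  Shipping 60, fixed 130 → total 190.
  Any other capacity-feasible assignment to {Site 1, Site 3} ships for at least 60.
Compare {Site 2, Site 3}: its best feasible assignment gives total 209.
Compare {Site 1, Site 2, Site 3}: its best feasible assignment gives total 230.
Every other set of open sites that can feasibly serve all demand totals ≥ 209 even under its best assignment. Minimum: 190.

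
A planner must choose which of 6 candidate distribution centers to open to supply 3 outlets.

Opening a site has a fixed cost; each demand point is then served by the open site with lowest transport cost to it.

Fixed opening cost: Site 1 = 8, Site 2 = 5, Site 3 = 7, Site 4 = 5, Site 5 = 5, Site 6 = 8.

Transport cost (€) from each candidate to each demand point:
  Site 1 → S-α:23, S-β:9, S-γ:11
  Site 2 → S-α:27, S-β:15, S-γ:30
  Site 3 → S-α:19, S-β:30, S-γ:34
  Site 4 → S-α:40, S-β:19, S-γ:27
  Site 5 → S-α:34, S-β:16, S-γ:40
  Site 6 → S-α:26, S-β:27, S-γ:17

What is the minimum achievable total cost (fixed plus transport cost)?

Open {Site 1}: assign each demand point to its cheapest open site.
  S-α→Site 1 23, S-β→Site 1 9, S-γ→Site 1 11
  transport cost 43, fixed 8 → total 51.
Compare {Site 1, Site 3}: transport cost 39 + fixed 15 = 54.
Compare {Site 1, Site 2}: transport cost 43 + fixed 13 = 56.
Compare {Site 1, Site 4}: transport cost 43 + fixed 13 = 56.
All other subsets cost ≥ 54. Minimum total cost: 51.

51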